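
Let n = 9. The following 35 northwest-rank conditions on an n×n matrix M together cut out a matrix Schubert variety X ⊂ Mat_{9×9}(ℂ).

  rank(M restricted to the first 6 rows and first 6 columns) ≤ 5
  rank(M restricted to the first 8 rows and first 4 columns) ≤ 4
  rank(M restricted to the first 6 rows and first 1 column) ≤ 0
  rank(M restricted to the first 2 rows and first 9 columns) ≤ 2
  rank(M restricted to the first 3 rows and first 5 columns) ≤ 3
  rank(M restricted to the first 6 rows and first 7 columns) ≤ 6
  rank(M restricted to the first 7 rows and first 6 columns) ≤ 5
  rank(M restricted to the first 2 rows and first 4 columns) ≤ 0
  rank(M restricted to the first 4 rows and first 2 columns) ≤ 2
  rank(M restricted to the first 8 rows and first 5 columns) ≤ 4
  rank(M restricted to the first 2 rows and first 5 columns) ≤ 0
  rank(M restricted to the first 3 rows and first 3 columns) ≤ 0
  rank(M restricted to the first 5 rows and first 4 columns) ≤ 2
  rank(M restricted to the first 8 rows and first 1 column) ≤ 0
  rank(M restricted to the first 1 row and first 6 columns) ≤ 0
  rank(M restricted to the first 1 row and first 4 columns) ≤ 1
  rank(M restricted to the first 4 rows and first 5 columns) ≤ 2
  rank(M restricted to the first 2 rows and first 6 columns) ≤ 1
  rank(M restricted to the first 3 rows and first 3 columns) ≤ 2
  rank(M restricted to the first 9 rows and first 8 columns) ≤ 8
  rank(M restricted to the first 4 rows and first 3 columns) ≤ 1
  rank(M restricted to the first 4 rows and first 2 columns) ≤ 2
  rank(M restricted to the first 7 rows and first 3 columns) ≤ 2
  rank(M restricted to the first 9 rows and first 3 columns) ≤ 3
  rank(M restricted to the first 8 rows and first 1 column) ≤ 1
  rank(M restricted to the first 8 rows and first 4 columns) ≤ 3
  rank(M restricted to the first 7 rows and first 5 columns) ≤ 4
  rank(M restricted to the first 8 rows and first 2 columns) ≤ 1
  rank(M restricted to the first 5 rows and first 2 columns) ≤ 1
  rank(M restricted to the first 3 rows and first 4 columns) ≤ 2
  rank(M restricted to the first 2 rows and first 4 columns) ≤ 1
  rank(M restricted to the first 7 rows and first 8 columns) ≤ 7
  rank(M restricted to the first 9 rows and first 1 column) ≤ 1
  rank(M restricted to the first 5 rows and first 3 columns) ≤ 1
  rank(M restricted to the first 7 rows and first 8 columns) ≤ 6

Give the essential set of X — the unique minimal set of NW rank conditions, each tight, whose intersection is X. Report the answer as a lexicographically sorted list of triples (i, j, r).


The tightest implied rank at each (i,j), from the 35 conditions:

  i=1: 0 0 0 0 0 0 1 1 1
  i=2: 0 0 0 0 0 1 2 2 2
  i=3: 0 0 0 1 1 2 3 3 3
  i=4: 0 1 1 2 2 3 4 4 4
  i=5: 0 1 1 2 3 4 5 5 5
  i=6: 0 1 2 3 4 5 6 6 6
  i=7: 0 1 2 3 4 5 6 6 7
  i=8: 0 1 2 3 4 5 6 7 8
  i=9: 1 2 3 4 5 6 7 8 9

second differences of R give the permutation w = (7, 6, 4, 2, 5, 3, 9, 8, 1).

D(w) has 21 cells with 6 SE-corners; essential set:

[(1, 6, 0), (2, 5, 0), (3, 3, 0), (5, 3, 1), (7, 8, 6), (8, 1, 0)]


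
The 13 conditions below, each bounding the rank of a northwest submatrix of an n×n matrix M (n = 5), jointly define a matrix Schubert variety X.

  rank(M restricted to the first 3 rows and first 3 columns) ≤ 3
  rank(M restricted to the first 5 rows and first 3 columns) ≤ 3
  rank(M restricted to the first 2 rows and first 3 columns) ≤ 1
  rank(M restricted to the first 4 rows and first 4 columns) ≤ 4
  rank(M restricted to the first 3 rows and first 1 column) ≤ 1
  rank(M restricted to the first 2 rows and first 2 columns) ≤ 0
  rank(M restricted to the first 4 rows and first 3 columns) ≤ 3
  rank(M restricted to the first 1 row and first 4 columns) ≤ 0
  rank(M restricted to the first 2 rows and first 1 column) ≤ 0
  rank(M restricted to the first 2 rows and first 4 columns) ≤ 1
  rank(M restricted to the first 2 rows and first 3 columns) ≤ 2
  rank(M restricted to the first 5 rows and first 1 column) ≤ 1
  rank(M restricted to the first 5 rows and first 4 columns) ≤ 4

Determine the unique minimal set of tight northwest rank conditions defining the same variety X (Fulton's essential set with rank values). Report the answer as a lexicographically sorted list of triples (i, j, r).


Propagating the 13 rank bounds to every northwest block:

  R[1]: 0, 0, 0, 0, 1
  R[2]: 0, 0, 1, 1, 2
  R[3]: 1, 1, 2, 2, 3
  R[4]: 1, 2, 3, 3, 4
  R[5]: 1, 2, 3, 4, 5

hence w(1..5) = (5, 3, 1, 2, 4).

D(w) has 6 cells with 2 SE-corners; essential set:

[(1, 4, 0), (2, 2, 0)]


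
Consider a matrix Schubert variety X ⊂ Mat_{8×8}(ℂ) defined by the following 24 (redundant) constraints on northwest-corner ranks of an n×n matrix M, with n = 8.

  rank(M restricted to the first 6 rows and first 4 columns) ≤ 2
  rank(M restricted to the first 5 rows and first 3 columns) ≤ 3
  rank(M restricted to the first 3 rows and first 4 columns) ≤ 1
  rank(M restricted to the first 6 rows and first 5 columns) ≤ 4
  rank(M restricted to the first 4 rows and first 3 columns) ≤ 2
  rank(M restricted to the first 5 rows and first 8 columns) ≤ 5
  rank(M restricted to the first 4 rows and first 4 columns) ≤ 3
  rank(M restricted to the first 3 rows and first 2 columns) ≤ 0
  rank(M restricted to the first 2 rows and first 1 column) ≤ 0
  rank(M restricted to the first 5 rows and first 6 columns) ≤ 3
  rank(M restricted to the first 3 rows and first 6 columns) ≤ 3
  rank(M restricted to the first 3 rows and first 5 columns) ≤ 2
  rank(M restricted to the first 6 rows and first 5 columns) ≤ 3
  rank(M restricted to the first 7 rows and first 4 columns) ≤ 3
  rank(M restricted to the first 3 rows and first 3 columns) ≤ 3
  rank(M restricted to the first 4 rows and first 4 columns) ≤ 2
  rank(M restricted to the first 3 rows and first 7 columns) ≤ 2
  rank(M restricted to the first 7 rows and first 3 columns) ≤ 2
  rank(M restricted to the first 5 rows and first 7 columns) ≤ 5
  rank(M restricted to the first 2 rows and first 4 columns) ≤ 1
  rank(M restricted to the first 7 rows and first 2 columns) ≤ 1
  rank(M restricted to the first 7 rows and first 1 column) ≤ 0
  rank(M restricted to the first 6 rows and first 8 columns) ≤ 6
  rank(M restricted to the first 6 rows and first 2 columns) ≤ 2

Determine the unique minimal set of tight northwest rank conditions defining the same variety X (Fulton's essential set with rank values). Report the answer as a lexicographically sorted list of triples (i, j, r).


Recovering R(i,j) via the rank-extension bound from the 24 conditions:

  0 | 0 | 1 | 1 | 1 | 1 | 1 | 1
  0 | 0 | 1 | 1 | 2 | 2 | 2 | 2
  0 | 0 | 1 | 1 | 2 | 2 | 2 | 3
  0 | 1 | 2 | 2 | 3 | 3 | 3 | 4
  0 | 1 | 2 | 2 | 3 | 3 | 4 | 5
  0 | 1 | 2 | 2 | 3 | 4 | 5 | 6
  0 | 1 | 2 | 3 | 4 | 5 | 6 | 7
  1 | 2 | 3 | 4 | 5 | 6 | 7 | 8

so w = (3, 5, 8, 2, 7, 6, 4, 1).

D(w) has 17 cells with 6 SE-corners; essential set:

[(3, 2, 0), (3, 4, 1), (3, 7, 2), (5, 6, 3), (6, 4, 2), (7, 1, 0)]


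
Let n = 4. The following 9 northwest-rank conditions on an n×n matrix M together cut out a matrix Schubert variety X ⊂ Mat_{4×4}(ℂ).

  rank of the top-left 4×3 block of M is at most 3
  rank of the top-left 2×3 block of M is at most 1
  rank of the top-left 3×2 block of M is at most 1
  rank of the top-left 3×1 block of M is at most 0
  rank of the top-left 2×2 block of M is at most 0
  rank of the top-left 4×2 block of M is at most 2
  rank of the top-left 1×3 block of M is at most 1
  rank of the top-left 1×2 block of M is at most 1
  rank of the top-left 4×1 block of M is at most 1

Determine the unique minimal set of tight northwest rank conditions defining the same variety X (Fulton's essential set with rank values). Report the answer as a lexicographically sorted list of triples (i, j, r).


Reconstructing r_w from the 9 given conditions:

  R[1]: 0 0 1 1
  R[2]: 0 0 1 2
  R[3]: 0 1 2 3
  R[4]: 1 2 3 4

reading off 1-entries of Δ²R: w = (3, 4, 2, 1).

2 SE-corners of the 5-cell Rothe diagram give Ess(w):

[(2, 2, 0), (3, 1, 0)]


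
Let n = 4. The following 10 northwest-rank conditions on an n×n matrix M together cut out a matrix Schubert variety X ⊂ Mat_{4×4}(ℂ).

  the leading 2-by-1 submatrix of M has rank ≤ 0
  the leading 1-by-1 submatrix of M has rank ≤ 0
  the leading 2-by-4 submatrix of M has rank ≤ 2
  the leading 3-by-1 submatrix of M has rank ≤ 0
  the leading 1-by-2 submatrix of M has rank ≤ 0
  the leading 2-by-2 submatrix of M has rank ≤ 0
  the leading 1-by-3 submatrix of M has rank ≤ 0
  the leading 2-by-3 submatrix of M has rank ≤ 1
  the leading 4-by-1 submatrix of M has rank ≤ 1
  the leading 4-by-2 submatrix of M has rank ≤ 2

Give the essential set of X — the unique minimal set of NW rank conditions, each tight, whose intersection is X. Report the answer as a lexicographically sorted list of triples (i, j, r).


The tightest implied rank at each (i,j), from the 10 conditions:

  0  0  0  1
  0  0  1  2
  0  1  2  3
  1  2  3  4

so w = (4, 3, 2, 1).

3 SE-corners of the 6-cell Rothe diagram give Ess(w):

[(1, 3, 0), (2, 2, 0), (3, 1, 0)]


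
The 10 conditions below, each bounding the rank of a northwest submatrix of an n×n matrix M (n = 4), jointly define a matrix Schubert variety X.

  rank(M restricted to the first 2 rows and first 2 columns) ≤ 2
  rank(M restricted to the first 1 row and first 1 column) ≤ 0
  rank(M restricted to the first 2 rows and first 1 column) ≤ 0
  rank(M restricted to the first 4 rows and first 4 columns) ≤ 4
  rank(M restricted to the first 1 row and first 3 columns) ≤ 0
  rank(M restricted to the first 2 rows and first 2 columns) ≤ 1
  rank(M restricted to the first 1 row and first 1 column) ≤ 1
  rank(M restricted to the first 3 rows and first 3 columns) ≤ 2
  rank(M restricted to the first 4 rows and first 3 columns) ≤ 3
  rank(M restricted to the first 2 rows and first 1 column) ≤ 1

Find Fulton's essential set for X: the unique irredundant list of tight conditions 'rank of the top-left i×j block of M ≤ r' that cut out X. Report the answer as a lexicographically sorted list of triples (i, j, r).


Propagating the 10 rank bounds to every northwest block:

  row 1: 0 0 0 1
  row 2: 0 1 1 2
  row 3: 1 2 2 3
  row 4: 1 2 3 4

second differences of R give the permutation w = (4, 2, 1, 3).

ℓ(w)=4; the 2 essential cells (i,j,r):

[(1, 3, 0), (2, 1, 0)]


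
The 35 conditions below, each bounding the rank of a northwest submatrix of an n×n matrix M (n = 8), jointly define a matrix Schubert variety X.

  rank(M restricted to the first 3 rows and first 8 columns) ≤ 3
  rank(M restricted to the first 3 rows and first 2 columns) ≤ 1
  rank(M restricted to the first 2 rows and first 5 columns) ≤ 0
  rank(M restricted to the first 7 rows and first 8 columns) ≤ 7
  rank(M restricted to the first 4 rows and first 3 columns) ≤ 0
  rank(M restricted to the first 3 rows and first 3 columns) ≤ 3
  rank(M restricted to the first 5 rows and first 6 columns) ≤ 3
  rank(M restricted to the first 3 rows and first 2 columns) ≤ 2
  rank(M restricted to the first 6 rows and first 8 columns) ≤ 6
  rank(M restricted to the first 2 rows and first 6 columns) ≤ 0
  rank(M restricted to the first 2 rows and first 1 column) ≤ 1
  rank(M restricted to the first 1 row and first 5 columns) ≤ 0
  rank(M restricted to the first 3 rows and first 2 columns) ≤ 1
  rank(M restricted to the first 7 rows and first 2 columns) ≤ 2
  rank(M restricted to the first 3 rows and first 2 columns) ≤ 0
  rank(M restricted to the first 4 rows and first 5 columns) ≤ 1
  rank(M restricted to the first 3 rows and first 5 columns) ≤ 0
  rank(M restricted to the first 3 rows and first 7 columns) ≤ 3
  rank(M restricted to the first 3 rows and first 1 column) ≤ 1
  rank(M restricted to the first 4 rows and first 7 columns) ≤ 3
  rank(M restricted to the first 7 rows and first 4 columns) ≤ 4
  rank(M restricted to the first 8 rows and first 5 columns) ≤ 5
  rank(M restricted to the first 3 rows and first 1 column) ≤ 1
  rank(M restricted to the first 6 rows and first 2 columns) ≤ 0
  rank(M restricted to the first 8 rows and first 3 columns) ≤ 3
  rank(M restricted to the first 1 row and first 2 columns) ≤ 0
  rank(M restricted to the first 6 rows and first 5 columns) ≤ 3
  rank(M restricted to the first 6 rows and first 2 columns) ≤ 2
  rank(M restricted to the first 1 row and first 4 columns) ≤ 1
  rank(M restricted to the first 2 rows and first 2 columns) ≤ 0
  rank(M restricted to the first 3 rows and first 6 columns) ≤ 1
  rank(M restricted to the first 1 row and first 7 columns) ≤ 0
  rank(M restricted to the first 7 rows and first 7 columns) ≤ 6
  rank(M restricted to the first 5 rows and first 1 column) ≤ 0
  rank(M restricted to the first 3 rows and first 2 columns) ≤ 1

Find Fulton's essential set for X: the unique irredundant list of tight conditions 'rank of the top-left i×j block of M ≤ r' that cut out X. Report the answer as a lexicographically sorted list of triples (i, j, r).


Computing R[i][j] = min implied NW-rank bound (n=8, 35 conditions):

  R[1]: 0, 0, 0, 0, 0, 0, 0, 1
  R[2]: 0, 0, 0, 0, 0, 0, 1, 2
  R[3]: 0, 0, 0, 0, 0, 1, 2, 3
  R[4]: 0, 0, 0, 1, 1, 2, 3, 4
  R[5]: 0, 0, 1, 2, 2, 3, 4, 5
  R[6]: 0, 0, 1, 2, 3, 4, 5, 6
  R[7]: 1, 1, 2, 3, 4, 5, 6, 7
  R[8]: 1, 2, 3, 4, 5, 6, 7, 8

hence w(1..8) = (8, 7, 6, 4, 3, 5, 1, 2).

D(w) has 25 cells with 5 SE-corners; essential set:

[(1, 7, 0), (2, 6, 0), (3, 5, 0), (4, 3, 0), (6, 2, 0)]


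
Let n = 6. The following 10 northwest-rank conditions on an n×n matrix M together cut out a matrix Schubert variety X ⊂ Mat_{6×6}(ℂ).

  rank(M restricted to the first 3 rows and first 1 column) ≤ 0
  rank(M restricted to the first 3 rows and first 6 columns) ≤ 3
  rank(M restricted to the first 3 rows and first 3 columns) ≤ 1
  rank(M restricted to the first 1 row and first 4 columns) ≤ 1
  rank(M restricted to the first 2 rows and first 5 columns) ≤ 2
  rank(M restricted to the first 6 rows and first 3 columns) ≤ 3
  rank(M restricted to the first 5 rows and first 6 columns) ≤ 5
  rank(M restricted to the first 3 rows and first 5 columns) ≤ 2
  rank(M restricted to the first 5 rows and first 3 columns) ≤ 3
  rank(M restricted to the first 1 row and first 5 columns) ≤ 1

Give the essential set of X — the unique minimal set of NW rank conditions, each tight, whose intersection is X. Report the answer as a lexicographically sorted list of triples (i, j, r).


Reconstructing r_w from the 10 given conditions:

  R[1]: 0  1  1  1  1  1
  R[2]: 0  1  1  2  2  2
  R[3]: 0  1  1  2  2  3
  R[4]: 1  2  2  3  3  4
  R[5]: 1  2  3  4  4  5
  R[6]: 1  2  3  4  5  6

the unique w with this rank table is (2, 4, 6, 1, 3, 5).

D(w) has 6 cells with 3 SE-corners; essential set:

[(3, 1, 0), (3, 3, 1), (3, 5, 2)]


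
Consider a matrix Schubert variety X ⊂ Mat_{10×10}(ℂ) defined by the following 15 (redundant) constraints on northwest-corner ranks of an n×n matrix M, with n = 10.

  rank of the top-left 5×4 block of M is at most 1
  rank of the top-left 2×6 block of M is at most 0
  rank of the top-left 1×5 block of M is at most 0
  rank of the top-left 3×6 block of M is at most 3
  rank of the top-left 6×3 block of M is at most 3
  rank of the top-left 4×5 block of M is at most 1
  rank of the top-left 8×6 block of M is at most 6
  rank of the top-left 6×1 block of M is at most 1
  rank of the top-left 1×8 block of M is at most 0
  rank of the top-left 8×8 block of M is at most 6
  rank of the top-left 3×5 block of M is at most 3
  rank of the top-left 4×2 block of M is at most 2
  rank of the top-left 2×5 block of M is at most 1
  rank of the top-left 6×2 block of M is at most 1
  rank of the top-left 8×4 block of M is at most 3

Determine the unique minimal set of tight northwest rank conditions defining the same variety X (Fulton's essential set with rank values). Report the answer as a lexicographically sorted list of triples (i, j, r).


Reconstructing r_w from the 15 given conditions:

  0 0 0 0 0 0 0 0 1 1
  0 0 0 0 0 0 1 1 2 2
  1 1 1 1 1 1 2 2 3 3
  1 1 1 1 1 2 3 3 4 4
  1 1 1 1 2 3 4 4 5 5
  1 1 2 2 3 4 5 5 6 6
  1 2 3 3 4 5 6 6 7 7
  1 2 3 3 4 5 6 6 7 8
  1 2 3 4 5 6 7 7 8 9
  1 2 3 4 5 6 7 8 9 10

second differences of R give the permutation w = (9, 7, 1, 6, 5, 3, 2, 10, 4, 8).

7 SE-corners of the 24-cell Rothe diagram give Ess(w):

[(1, 8, 0), (2, 6, 0), (4, 5, 1), (5, 4, 1), (6, 2, 1), (8, 4, 3), (8, 8, 6)]


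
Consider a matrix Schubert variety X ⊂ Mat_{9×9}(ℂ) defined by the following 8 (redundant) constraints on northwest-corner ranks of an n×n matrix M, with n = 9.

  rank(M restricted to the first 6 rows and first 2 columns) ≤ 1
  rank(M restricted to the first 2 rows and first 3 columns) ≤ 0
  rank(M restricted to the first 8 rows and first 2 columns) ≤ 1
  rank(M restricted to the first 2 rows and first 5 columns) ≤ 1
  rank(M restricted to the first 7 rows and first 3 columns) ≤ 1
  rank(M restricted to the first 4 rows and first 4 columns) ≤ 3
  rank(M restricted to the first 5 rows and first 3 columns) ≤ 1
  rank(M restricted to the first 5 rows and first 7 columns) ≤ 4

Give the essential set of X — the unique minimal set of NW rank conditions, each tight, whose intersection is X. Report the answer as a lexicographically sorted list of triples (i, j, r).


Reconstructing r_w from the 8 given conditions:

  row 1: 0  0  0  1  1  1  1  1  1
  row 2: 0  0  0  1  1  2  2  2  2
  row 3: 1  1  1  2  2  3  3  3  3
  row 4: 1  1  1  2  3  4  4  4  4
  row 5: 1  1  1  2  3  4  4  5  5
  row 6: 1  1  1  2  3  4  5  6  6
  row 7: 1  1  1  2  3  4  5  6  7
  row 8: 1  1  2  3  4  5  6  7  8
  row 9: 1  2  3  4  5  6  7  8  9

reading off 1-entries of Δ²R: w = (4, 6, 1, 5, 8, 7, 9, 3, 2).

Rothe diagram D(w) (17 cells), 5 SE-corners (essential conditions):

[(2, 3, 0), (2, 5, 1), (5, 7, 4), (7, 3, 1), (8, 2, 1)]


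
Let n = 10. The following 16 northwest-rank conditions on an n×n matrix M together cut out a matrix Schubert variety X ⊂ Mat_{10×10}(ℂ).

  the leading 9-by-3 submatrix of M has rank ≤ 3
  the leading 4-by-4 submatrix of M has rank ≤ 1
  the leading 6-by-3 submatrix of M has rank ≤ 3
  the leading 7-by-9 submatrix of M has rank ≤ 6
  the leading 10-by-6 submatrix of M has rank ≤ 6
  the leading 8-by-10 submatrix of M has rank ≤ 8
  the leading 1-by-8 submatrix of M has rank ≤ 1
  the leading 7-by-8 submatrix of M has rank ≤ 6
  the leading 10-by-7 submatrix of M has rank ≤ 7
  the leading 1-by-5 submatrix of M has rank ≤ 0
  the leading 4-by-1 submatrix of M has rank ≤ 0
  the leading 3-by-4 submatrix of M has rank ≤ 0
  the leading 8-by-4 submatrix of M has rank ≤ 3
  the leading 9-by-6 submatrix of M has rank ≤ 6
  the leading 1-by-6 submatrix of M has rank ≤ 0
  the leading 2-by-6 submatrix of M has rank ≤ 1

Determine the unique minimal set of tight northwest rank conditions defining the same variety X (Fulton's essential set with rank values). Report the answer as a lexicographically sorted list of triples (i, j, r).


Reconstructing r_w from the 16 given conditions:

  i=1: 0  0  0  0  0  0  1  1  1  1
  i=2: 0  0  0  0  1  1  2  2  2  2
  i=3: 0  0  0  0  1  2  3  3  3  3
  i=4: 0  1  1  1  2  3  4  4  4  4
  i=5: 1  2  2  2  3  4  5  5  5  5
  i=6: 1  2  3  3  4  5  6  6  6  6
  i=7: 1  2  3  3  4  5  6  6  6  7
  i=8: 1  2  3  3  4  5  6  7  7  8
  i=9: 1  2  3  4  5  6  7  8  8  9
  i=10: 1  2  3  4  5  6  7  8  9  10

the unique w with this rank table is (7, 5, 6, 2, 1, 3, 10, 8, 4, 9).

ℓ(w)=19; the 5 essential cells (i,j,r):

[(1, 6, 0), (3, 4, 0), (4, 1, 0), (7, 9, 6), (8, 4, 3)]


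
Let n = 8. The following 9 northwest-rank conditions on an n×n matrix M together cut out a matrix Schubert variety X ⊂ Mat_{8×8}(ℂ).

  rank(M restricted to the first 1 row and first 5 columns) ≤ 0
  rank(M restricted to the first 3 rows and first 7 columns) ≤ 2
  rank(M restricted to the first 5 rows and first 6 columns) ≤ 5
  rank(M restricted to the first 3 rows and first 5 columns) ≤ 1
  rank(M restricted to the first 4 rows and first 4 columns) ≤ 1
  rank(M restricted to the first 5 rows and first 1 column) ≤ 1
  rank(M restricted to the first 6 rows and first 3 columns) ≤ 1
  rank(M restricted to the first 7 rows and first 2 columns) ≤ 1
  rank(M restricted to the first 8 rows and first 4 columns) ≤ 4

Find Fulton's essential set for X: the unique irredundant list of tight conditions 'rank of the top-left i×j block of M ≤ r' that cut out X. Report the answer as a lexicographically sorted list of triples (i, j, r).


Recovering R(i,j) via the rank-extension bound from the 9 conditions:

  R[1]: 0 0 0 0 0 1 1 1
  R[2]: 1 1 1 1 1 2 2 2
  R[3]: 1 1 1 1 1 2 2 3
  R[4]: 1 1 1 1 2 3 3 4
  R[5]: 1 1 1 2 3 4 4 5
  R[6]: 1 1 1 2 3 4 5 6
  R[7]: 1 1 2 3 4 5 6 7
  R[8]: 1 2 3 4 5 6 7 8

reading off 1-entries of Δ²R: w = (6, 1, 8, 5, 4, 7, 3, 2).

Fulton essential set (6 of the 18 Rothe cells):

[(1, 5, 0), (3, 5, 1), (3, 7, 2), (4, 4, 1), (6, 3, 1), (7, 2, 1)]


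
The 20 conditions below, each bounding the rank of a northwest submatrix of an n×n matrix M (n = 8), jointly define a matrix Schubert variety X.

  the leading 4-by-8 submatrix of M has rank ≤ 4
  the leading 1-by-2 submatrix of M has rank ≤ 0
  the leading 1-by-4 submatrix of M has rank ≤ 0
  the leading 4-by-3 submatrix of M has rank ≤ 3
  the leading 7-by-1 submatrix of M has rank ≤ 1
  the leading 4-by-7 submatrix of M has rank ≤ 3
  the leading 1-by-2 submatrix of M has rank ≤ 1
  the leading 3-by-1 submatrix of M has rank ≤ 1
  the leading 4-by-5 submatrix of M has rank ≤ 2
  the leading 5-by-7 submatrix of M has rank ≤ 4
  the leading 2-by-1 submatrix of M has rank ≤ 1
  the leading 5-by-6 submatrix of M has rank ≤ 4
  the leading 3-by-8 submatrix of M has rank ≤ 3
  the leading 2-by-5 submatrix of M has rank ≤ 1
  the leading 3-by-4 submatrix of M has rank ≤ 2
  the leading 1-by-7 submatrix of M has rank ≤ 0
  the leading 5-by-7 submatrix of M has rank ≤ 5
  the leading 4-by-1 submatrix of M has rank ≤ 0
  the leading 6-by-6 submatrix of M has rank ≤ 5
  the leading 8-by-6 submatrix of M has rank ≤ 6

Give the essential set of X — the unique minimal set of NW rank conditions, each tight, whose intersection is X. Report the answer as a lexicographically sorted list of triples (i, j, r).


Rank table r_w(8×8) implied by the 20 constraints:

  row 1: 0 | 0 | 0 | 0 | 0 | 0 | 0 | 1
  row 2: 0 | 1 | 1 | 1 | 1 | 1 | 1 | 2
  row 3: 0 | 1 | 2 | 2 | 2 | 2 | 2 | 3
  row 4: 0 | 1 | 2 | 2 | 2 | 3 | 3 | 4
  row 5: 1 | 2 | 3 | 3 | 3 | 4 | 4 | 5
  row 6: 1 | 2 | 3 | 4 | 4 | 5 | 5 | 6
  row 7: 1 | 2 | 3 | 4 | 5 | 6 | 6 | 7
  row 8: 1 | 2 | 3 | 4 | 5 | 6 | 7 | 8

hence w(1..8) = (8, 2, 3, 6, 1, 4, 5, 7).

|D(w)|=12, |Ess(w)|=3:

[(1, 7, 0), (4, 1, 0), (4, 5, 2)]


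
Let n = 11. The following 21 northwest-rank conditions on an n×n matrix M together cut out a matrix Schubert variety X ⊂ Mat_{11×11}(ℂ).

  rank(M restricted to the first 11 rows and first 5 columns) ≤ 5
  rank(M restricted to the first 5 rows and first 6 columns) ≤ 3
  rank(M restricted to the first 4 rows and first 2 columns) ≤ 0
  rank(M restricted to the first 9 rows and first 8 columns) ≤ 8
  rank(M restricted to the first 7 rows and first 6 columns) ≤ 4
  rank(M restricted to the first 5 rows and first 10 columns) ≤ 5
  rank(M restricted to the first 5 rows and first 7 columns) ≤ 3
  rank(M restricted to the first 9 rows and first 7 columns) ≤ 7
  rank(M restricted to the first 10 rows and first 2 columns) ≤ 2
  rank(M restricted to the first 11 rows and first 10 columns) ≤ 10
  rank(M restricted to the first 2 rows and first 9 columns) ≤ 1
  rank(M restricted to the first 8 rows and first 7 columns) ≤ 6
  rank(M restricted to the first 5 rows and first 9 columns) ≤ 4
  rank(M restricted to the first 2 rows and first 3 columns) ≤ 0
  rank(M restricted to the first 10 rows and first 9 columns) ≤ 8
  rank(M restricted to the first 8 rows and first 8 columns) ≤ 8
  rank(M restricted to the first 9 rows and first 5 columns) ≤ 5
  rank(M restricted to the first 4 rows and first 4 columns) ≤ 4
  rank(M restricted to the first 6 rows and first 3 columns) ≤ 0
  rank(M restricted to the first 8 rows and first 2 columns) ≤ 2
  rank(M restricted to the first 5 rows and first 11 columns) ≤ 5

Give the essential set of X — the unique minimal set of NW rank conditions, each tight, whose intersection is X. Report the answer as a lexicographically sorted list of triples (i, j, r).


Propagating the 21 rank bounds to every northwest block:

  row 1: 0, 0, 0, 1, 1, 1, 1, 1, 1, 1, 1
  row 2: 0, 0, 0, 1, 1, 1, 1, 1, 1, 2, 2
  row 3: 0, 0, 0, 1, 2, 2, 2, 2, 2, 3, 3
  row 4: 0, 0, 0, 1, 2, 3, 3, 3, 3, 4, 4
  row 5: 0, 0, 0, 1, 2, 3, 3, 4, 4, 5, 5
  row 6: 0, 0, 0, 1, 2, 3, 4, 5, 5, 6, 6
  row 7: 1, 1, 1, 2, 3, 4, 5, 6, 6, 7, 7
  row 8: 1, 2, 2, 3, 4, 5, 6, 7, 7, 8, 8
  row 9: 1, 2, 3, 4, 5, 6, 7, 8, 8, 9, 9
  row 10: 1, 2, 3, 4, 5, 6, 7, 8, 8, 9, 10
  row 11: 1, 2, 3, 4, 5, 6, 7, 8, 9, 10, 11

reading off 1-entries of Δ²R: w = (4, 10, 5, 6, 8, 7, 1, 2, 3, 11, 9).

D(w) has 25 cells with 4 SE-corners; essential set:

[(2, 9, 1), (5, 7, 3), (6, 3, 0), (10, 9, 8)]


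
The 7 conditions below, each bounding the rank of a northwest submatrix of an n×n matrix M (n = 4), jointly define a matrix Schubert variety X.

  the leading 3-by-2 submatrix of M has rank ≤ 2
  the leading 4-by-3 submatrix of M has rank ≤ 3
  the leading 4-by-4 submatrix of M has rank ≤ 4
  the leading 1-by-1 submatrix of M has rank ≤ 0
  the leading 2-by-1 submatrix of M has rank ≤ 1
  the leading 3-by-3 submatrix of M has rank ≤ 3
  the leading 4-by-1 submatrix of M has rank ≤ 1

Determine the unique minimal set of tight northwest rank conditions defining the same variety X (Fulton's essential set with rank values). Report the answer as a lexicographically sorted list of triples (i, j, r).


Rank table r_w(4×4) implied by the 7 constraints:

  row 1: 0, 1, 1, 1
  row 2: 1, 2, 2, 2
  row 3: 1, 2, 3, 3
  row 4: 1, 2, 3, 4

giving w = (2, 1, 3, 4) via Δ²R.

ℓ(w)=1; the 1 essential cell (i,j,r):

[(1, 1, 0)]


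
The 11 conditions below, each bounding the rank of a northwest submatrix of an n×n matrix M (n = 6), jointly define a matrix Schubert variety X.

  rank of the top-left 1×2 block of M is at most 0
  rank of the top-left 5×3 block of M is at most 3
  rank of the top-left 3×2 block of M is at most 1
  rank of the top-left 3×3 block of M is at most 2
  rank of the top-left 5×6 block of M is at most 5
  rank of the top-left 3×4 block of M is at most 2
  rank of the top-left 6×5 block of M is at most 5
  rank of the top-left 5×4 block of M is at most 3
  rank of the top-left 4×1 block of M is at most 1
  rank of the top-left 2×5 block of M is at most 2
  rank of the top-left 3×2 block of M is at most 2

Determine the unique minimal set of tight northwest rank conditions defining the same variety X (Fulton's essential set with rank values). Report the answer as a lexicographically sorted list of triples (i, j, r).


Computing R[i][j] = min implied NW-rank bound (n=6, 11 conditions):

  0, 0, 1, 1, 1, 1
  1, 1, 2, 2, 2, 2
  1, 1, 2, 2, 3, 3
  1, 2, 3, 3, 4, 4
  1, 2, 3, 3, 4, 5
  1, 2, 3, 4, 5, 6

second differences of R give the permutation w = (3, 1, 5, 2, 6, 4).

Fulton essential set (4 of the 5 Rothe cells):

[(1, 2, 0), (3, 2, 1), (3, 4, 2), (5, 4, 3)]


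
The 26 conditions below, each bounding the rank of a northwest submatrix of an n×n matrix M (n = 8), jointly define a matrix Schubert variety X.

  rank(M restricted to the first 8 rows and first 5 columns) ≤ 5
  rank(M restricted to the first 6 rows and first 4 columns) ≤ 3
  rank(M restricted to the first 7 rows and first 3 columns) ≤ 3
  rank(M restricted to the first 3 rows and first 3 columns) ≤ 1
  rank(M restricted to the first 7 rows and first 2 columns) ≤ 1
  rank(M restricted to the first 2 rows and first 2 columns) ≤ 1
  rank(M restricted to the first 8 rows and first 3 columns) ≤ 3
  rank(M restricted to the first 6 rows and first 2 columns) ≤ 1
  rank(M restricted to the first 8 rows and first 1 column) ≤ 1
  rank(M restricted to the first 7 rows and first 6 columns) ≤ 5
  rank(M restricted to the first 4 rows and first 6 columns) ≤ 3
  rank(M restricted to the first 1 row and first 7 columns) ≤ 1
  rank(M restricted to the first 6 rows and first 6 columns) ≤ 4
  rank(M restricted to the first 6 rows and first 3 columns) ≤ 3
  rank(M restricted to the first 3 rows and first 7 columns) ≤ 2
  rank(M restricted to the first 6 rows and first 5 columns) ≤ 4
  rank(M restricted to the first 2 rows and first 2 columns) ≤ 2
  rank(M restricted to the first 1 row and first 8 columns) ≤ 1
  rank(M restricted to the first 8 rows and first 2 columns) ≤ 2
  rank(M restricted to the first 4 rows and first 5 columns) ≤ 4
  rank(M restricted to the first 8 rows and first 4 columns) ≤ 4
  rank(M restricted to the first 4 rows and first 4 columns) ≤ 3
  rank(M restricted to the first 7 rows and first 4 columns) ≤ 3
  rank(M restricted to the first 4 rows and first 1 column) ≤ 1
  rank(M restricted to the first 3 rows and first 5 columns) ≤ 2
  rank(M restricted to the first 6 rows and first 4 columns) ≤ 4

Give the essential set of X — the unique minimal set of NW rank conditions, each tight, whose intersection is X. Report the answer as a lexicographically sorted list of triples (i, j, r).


Rank table r_w(8×8) implied by the 26 constraints:

  1 1 1 1 1 1 1 1
  1 1 1 2 2 2 2 2
  1 1 1 2 2 2 2 3
  1 1 2 3 3 3 3 4
  1 1 2 3 4 4 4 5
  1 1 2 3 4 4 5 6
  1 1 2 3 4 5 6 7
  1 2 3 4 5 6 7 8

hence w(1..8) = (1, 4, 8, 3, 5, 7, 6, 2).

Rothe diagram D(w) (12 cells), 4 SE-corners (essential conditions):

[(3, 3, 1), (3, 7, 2), (6, 6, 4), (7, 2, 1)]


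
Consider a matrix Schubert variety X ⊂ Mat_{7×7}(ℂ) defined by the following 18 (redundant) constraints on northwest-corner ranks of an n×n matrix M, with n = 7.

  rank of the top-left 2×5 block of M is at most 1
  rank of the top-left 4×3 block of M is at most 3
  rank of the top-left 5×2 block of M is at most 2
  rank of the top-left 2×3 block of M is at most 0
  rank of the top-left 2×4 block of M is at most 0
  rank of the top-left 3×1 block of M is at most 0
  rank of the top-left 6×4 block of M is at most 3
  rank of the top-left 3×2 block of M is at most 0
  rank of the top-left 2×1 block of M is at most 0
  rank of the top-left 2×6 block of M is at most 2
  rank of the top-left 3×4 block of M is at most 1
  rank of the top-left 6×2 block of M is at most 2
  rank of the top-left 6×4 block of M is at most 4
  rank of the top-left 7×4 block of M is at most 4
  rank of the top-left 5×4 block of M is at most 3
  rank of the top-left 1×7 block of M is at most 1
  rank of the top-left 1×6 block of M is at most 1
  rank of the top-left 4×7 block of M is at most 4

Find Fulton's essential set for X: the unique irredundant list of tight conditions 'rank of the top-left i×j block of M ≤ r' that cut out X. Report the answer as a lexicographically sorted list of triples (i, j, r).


Propagating the 18 rank bounds to every northwest block:

  0  0  0  0  1  1  1
  0  0  0  0  1  2  2
  0  0  1  1  2  3  3
  1  1  2  2  3  4  4
  1  2  3  3  4  5  5
  1  2  3  3  4  5  6
  1  2  3  4  5  6  7

so w = (5, 6, 3, 1, 2, 7, 4).

Fulton essential set (3 of the 11 Rothe cells):

[(2, 4, 0), (3, 2, 0), (6, 4, 3)]


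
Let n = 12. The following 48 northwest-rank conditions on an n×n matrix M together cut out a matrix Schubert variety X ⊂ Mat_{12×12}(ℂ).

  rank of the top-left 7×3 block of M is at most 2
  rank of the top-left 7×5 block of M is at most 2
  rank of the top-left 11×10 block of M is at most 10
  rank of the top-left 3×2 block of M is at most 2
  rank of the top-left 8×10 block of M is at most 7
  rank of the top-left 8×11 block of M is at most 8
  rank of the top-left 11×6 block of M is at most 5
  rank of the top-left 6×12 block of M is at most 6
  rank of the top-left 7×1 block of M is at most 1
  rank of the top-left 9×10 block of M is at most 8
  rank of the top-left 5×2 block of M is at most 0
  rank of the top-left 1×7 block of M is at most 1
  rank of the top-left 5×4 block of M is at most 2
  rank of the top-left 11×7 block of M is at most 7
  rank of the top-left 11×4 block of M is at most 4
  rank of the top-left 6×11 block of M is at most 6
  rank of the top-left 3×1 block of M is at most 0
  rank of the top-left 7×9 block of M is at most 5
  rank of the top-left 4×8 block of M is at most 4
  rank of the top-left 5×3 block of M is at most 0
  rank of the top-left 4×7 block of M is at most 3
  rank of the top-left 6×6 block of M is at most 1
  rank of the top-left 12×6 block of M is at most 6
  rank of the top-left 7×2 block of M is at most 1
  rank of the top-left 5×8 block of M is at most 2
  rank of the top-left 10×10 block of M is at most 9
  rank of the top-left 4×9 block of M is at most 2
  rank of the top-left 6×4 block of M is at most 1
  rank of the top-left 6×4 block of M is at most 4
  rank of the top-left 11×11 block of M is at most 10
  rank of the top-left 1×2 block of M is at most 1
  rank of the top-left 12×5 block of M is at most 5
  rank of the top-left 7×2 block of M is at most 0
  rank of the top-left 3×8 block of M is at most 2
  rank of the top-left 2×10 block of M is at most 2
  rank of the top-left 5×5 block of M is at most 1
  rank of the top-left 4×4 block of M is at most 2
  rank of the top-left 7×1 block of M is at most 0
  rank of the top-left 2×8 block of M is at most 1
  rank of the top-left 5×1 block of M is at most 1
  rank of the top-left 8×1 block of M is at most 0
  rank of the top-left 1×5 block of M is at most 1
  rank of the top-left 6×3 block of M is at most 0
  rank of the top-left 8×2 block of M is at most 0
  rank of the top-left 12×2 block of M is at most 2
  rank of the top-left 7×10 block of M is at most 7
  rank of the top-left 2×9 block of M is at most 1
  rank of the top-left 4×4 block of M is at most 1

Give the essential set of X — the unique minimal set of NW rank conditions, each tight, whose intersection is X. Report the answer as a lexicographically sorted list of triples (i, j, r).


Reconstructing r_w from the 48 given conditions:

  i=1: 0, 0, 0, 1, 1, 1, 1, 1, 1, 1, 1, 1
  i=2: 0, 0, 0, 1, 1, 1, 1, 1, 1, 2, 2, 2
  i=3: 0, 0, 0, 1, 1, 1, 2, 2, 2, 3, 3, 3
  i=4: 0, 0, 0, 1, 1, 1, 2, 2, 2, 3, 4, 4
  i=5: 0, 0, 0, 1, 1, 1, 2, 2, 3, 4, 5, 5
  i=6: 0, 0, 0, 1, 1, 1, 2, 3, 4, 5, 6, 6
  i=7: 0, 0, 1, 2, 2, 2, 3, 4, 5, 6, 7, 7
  i=8: 0, 0, 1, 2, 3, 3, 4, 5, 6, 7, 8, 8
  i=9: 1, 1, 2, 3, 4, 4, 5, 6, 7, 8, 9, 9
  i=10: 1, 2, 3, 4, 5, 5, 6, 7, 8, 9, 10, 10
  i=11: 1, 2, 3, 4, 5, 5, 6, 7, 8, 9, 10, 11
  i=12: 1, 2, 3, 4, 5, 6, 7, 8, 9, 10, 11, 12

giving w = (4, 10, 7, 11, 9, 8, 3, 5, 1, 2, 12, 6) via Δ²R.

|D(w)|=39, |Ess(w)|=7:

[(2, 9, 1), (4, 9, 2), (5, 8, 2), (6, 3, 0), (6, 6, 1), (8, 2, 0), (11, 6, 5)]


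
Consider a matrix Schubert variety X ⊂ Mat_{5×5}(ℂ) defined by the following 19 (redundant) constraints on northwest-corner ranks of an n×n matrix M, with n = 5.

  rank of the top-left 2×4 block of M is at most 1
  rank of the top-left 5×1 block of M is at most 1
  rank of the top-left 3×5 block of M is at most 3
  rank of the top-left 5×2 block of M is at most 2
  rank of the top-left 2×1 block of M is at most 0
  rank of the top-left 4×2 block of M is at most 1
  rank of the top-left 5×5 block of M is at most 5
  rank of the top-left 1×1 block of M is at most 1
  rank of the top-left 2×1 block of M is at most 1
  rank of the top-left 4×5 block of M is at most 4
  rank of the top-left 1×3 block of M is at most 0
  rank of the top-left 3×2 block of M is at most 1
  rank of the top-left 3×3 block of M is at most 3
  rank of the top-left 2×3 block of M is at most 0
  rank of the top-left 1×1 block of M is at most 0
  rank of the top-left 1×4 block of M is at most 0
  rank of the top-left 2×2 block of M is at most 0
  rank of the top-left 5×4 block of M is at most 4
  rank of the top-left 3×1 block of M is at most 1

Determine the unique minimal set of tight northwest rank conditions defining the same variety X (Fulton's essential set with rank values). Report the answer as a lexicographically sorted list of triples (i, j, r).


Reconstructing r_w from the 19 given conditions:

  row 1: 0, 0, 0, 0, 1
  row 2: 0, 0, 0, 1, 2
  row 3: 1, 1, 1, 2, 3
  row 4: 1, 1, 2, 3, 4
  row 5: 1, 2, 3, 4, 5

giving w = (5, 4, 1, 3, 2) via Δ²R.

D(w) has 8 cells with 3 SE-corners; essential set:

[(1, 4, 0), (2, 3, 0), (4, 2, 1)]


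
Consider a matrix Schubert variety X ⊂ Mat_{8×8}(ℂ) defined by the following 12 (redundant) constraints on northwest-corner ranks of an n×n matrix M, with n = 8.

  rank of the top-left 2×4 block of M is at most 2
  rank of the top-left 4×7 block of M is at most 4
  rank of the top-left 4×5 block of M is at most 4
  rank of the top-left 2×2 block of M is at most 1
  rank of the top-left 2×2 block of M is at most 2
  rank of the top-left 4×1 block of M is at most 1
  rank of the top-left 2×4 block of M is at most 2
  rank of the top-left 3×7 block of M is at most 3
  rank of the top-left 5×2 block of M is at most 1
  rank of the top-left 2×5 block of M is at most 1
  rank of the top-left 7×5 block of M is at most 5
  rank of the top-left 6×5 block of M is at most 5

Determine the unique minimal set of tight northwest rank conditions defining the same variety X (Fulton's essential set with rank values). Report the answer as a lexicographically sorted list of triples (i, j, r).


Rank table r_w(8×8) implied by the 12 constraints:

  R[1]: 1, 1, 1, 1, 1, 1, 1, 1
  R[2]: 1, 1, 1, 1, 1, 2, 2, 2
  R[3]: 1, 1, 2, 2, 2, 3, 3, 3
  R[4]: 1, 1, 2, 3, 3, 4, 4, 4
  R[5]: 1, 1, 2, 3, 4, 5, 5, 5
  R[6]: 1, 2, 3, 4, 5, 6, 6, 6
  R[7]: 1, 2, 3, 4, 5, 6, 7, 7
  R[8]: 1, 2, 3, 4, 5, 6, 7, 8

reading off 1-entries of Δ²R: w = (1, 6, 3, 4, 5, 2, 7, 8).

ℓ(w)=7; the 2 essential cells (i,j,r):

[(2, 5, 1), (5, 2, 1)]


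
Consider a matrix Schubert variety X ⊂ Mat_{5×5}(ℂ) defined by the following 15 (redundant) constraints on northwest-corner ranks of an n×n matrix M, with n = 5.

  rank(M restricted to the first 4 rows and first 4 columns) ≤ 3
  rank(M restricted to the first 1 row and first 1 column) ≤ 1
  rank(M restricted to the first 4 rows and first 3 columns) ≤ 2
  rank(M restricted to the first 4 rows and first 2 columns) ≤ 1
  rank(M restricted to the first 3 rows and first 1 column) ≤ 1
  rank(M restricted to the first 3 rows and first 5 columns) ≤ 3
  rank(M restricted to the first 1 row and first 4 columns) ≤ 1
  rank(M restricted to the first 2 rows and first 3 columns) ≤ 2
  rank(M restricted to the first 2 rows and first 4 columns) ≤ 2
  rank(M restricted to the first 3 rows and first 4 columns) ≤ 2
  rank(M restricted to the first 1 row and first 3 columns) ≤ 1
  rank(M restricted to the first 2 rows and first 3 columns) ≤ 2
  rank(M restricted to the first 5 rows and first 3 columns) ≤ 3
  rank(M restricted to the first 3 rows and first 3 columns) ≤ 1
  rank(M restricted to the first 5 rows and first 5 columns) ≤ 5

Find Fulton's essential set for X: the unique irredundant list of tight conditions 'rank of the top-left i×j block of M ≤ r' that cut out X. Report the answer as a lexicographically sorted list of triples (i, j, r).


Rank table r_w(5×5) implied by the 15 constraints:

  1 | 1 | 1 | 1 | 1
  1 | 1 | 1 | 2 | 2
  1 | 1 | 1 | 2 | 3
  1 | 1 | 2 | 3 | 4
  1 | 2 | 3 | 4 | 5

reading off 1-entries of Δ²R: w = (1, 4, 5, 3, 2).

2 SE-corners of the 5-cell Rothe diagram give Ess(w):

[(3, 3, 1), (4, 2, 1)]


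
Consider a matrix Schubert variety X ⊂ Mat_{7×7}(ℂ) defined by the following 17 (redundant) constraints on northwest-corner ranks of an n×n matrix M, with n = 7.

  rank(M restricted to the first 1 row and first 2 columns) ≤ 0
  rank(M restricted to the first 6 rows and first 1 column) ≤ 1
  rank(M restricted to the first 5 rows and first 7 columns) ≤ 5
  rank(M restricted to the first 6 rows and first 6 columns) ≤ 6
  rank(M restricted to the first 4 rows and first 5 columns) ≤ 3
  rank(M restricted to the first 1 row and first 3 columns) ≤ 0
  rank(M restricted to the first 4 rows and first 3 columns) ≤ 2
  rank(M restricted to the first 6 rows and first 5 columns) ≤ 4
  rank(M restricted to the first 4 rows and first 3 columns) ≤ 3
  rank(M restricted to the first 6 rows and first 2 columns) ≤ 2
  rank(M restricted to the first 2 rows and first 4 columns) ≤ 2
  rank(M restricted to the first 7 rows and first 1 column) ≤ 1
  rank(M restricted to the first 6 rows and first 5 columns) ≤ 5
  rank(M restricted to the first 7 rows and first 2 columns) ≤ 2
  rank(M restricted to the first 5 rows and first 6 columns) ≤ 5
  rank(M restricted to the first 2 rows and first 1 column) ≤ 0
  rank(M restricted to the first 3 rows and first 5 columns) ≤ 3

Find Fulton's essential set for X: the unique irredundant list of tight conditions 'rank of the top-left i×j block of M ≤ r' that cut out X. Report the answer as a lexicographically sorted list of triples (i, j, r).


Rank table r_w(7×7) implied by the 17 constraints:

  row 1: 0 | 0 | 0 | 1 | 1 | 1 | 1
  row 2: 0 | 1 | 1 | 2 | 2 | 2 | 2
  row 3: 1 | 2 | 2 | 3 | 3 | 3 | 3
  row 4: 1 | 2 | 2 | 3 | 3 | 4 | 4
  row 5: 1 | 2 | 3 | 4 | 4 | 5 | 5
  row 6: 1 | 2 | 3 | 4 | 4 | 5 | 6
  row 7: 1 | 2 | 3 | 4 | 5 | 6 | 7

the unique w with this rank table is (4, 2, 1, 6, 3, 7, 5).

D(w) has 7 cells with 5 SE-corners; essential set:

[(1, 3, 0), (2, 1, 0), (4, 3, 2), (4, 5, 3), (6, 5, 4)]
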